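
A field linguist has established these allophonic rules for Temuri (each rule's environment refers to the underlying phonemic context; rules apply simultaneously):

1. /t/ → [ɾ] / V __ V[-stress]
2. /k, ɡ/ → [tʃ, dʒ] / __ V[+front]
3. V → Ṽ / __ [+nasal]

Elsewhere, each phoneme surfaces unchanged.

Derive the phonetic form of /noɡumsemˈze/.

[noɡũmsẽmˈze]

/n/ (word-initial) is unaffected → [n].
/o/ (between /n/ and /ɡ/) is in the target of rule 3 but the environment (before a nasal consonant) is not met → [o].
/ɡ/ (between /o/ and /u/) is in the target of rule 2 but the environment (before a front vowel) is not met → [ɡ].
Rule 3 applies to /u/ (between /ɡ/ and /m/: before a nasal consonant) → [ũ].
/m/ stays [m].
/s/ (between /m/ and /e/) is unaffected → [s].
Rule 3 applies to /e/ (between /s/ and /m/: before a nasal consonant) → [ẽ].
/m/ — not in any rule's target class → [m].
/z/ (between /m/ and /e/) is unaffected → [z].
/e/ — word-final; rule 3 does not apply here → [e].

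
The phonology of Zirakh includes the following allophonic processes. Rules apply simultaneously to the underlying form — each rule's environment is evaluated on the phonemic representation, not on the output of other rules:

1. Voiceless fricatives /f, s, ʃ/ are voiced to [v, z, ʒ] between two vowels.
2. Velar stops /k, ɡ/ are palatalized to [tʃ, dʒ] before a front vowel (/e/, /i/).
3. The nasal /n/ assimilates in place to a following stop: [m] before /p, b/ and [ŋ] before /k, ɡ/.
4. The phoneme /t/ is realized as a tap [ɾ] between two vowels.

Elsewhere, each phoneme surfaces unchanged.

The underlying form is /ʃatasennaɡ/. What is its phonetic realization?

/ʃ/ (word-initial) is in the target of rule 1 but the environment (between two vowels) is not met → [ʃ].
/a/ (between /ʃ/ and /t/) is unaffected → [a].
/t/ (between /a/ and /a/) occurs between two vowels → [ɾ] by rule 4.
/a/ stays [a].
/s/ — between /a/ and /e/, between two vowels — surfaces as [z] (rule 1).
/e/ (between /s/ and /n/): no rule targets it → [e].
/n/ (between /e/ and /n/): rule 3 targets it, but not before a labial or velar stop → unchanged [n].
/n/ (between /n/ and /a/) fails the environment for rule 3, so it stays [n].
/a/ (between /n/ and /ɡ/): no rule targets it → [a].
/ɡ/ — word-final; rule 2 does not apply here → [ɡ].

[ʃaɾazennaɡ]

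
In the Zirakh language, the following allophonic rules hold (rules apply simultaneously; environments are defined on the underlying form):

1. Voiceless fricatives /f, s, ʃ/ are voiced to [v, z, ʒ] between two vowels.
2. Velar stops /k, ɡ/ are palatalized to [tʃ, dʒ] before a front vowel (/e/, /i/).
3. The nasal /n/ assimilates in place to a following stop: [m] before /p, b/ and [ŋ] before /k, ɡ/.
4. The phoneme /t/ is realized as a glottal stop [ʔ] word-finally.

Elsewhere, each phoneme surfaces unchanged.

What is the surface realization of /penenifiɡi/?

[penenividʒi]

/p/ (word-initial): no rule targets it → [p].
/e/ stays [e].
/n/ (between /e/ and /e/) is in the target of rule 3 but the environment (before a labial or velar stop) is not met → [n].
/e/ (between /n/ and /n/): no rule targets it → [e].
/n/ (between /e/ and /i/) fails the environment for rule 3, so it stays [n].
/i/ stays [i].
/f/ (between /i/ and /i/): between two vowels, so rule 1 applies → [v].
/i/ (between /f/ and /ɡ/) is unaffected → [i].
/ɡ/ — between /i/ and /i/, before a front vowel — surfaces as [dʒ] (rule 2).
/i/ (word-final): no rule targets it → [i].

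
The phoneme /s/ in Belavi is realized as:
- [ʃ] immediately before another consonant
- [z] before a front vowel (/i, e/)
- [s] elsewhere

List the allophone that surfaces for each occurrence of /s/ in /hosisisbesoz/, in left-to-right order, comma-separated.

Occurrence 1 (position 3): before a front vowel (/i, e/) → [z].
Occurrence 2 (position 5): before a front vowel (/i, e/) → [z].
Occurrence 3 (position 7): immediately before another consonant → [ʃ].
Occurrence 4 (position 10): no conditioning environment matches → elsewhere allophone [s].

[z], [z], [ʃ], [s]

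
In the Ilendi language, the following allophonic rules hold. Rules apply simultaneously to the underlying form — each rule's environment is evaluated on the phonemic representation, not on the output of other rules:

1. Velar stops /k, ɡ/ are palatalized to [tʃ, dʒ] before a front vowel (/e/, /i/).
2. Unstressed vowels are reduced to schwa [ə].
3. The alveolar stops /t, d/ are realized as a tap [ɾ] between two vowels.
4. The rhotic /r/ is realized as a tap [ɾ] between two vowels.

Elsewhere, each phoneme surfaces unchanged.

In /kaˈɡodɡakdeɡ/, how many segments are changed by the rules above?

3

Segments that undergo a rule: /a/ → [ə] (rule 2); /a/ → [ə] (rule 2); /e/ → [ə] (rule 2).
All other segments surface unchanged.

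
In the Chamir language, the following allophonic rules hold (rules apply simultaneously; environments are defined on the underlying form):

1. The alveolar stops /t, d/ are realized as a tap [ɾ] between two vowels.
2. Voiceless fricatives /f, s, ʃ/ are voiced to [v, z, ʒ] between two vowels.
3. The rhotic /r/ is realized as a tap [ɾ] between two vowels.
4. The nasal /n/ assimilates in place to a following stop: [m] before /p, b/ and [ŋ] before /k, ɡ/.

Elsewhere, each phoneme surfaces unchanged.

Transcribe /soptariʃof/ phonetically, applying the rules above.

[soptaɾiʒof]

/s/ — word-initial; rule 2 does not apply here → [s].
/o/ (between /s/ and /p/) is unaffected → [o].
/p/ — not in any rule's target class → [p].
/t/ — between /p/ and /a/; rule 1 does not apply here → [t].
/a/ stays [a].
/r/ (between /a/ and /i/): between two vowels, so rule 3 applies → [ɾ].
/i/ (between /r/ and /ʃ/) is unaffected → [i].
/ʃ/ meets the environment for rule 2 (between two vowels) → [ʒ].
/o/ stays [o].
/f/ (word-final) fails the environment for rule 2, so it stays [f].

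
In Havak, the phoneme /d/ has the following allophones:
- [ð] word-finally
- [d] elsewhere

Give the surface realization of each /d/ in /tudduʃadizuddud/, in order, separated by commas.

[d], [d], [d], [d], [d], [ð]

Occurrence 1 (position 3): no conditioning environment matches → elsewhere allophone [d].
Occurrence 2 (position 4): no conditioning environment matches → elsewhere allophone [d].
Occurrence 3 (position 8): no conditioning environment matches → elsewhere allophone [d].
Occurrence 4 (position 12): no conditioning environment matches → elsewhere allophone [d].
Occurrence 5 (position 13): no conditioning environment matches → elsewhere allophone [d].
Occurrence 6 (position 15): word-finally → [ð].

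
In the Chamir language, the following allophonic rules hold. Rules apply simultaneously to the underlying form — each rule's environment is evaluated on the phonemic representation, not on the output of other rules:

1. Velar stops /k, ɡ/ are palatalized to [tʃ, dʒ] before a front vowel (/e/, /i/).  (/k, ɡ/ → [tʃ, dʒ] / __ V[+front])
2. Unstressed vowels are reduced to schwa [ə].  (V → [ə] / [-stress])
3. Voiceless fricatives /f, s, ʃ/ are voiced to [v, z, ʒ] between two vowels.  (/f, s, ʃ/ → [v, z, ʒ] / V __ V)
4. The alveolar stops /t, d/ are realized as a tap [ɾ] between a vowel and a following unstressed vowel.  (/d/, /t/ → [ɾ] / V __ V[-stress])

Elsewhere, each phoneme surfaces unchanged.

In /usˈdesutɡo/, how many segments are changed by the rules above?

4

Segments that undergo a rule: /u/ → [ə] (rule 2); /s/ → [z] (rule 3); /u/ → [ə] (rule 2); /o/ → [ə] (rule 2).
All other segments surface unchanged.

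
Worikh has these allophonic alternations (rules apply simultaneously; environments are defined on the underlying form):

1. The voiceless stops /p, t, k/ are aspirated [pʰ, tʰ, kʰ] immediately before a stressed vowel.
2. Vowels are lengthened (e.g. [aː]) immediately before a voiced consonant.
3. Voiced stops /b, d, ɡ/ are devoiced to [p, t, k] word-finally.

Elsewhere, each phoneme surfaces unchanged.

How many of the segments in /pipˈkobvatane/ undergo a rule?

3

Segments that undergo a rule: /k/ → [kʰ] (rule 1); /o/ → [oː] (rule 2); /a/ → [aː] (rule 2).
All other segments surface unchanged.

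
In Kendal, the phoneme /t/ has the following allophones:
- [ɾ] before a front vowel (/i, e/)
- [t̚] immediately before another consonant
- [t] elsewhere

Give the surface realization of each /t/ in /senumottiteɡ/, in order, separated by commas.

[t̚], [ɾ], [ɾ]

Occurrence 1 (position 7): immediately before another consonant → [t̚].
Occurrence 2 (position 8): before a front vowel (/i, e/) → [ɾ].
Occurrence 3 (position 10): before a front vowel (/i, e/) → [ɾ].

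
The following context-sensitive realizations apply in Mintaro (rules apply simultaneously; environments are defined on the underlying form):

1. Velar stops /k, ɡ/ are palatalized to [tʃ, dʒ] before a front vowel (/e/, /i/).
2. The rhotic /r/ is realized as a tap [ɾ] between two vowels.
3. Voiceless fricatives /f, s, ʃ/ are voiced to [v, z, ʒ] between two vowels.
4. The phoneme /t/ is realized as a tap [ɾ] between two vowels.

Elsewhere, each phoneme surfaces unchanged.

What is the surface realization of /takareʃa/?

/t/ (word-initial): rule 4 targets it, but not between two vowels → unchanged [t].
/a/ — not in any rule's target class → [a].
/k/ (between /a/ and /a/) fails the environment for rule 1, so it stays [k].
/a/ — not in any rule's target class → [a].
/r/ meets the environment for rule 2 (between two vowels) → [ɾ].
/e/ stays [e].
/ʃ/ (between /e/ and /a/) occurs between two vowels → [ʒ] by rule 3.
/a/ (word-final): no rule targets it → [a].

[takaɾeʒa]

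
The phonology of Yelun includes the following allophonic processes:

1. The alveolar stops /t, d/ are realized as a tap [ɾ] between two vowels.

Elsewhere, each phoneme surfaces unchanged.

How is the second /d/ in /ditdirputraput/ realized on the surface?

/d/ (between /t/ and /i/): rule 1 targets it, but not between two vowels → unchanged [d].

[d]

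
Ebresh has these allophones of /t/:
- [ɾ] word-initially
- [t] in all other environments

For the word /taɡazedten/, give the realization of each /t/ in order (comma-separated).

Occurrence 1 (position 1): word-initially → [ɾ].
Occurrence 2 (position 8): no conditioning environment matches → elsewhere allophone [t].

[ɾ], [t]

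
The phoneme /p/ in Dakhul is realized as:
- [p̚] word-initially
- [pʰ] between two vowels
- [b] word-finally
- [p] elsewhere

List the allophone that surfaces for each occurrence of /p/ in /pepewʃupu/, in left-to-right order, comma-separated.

[p̚], [pʰ], [pʰ]

Occurrence 1 (position 1): word-initially → [p̚].
Occurrence 2 (position 3): between two vowels → [pʰ].
Occurrence 3 (position 8): between two vowels → [pʰ].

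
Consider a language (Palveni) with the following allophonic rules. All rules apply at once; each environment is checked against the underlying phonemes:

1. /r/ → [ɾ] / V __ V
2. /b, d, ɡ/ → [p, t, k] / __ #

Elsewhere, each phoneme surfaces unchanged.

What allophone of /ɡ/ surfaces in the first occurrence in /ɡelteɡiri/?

/ɡ/ (word-initial) fails the environment for rule 2, so it stays [ɡ].

[ɡ]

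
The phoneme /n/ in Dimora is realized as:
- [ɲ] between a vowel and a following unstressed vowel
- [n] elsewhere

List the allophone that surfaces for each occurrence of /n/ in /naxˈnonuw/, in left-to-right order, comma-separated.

[n], [n], [ɲ]

Occurrence 1 (position 1): no conditioning environment matches → elsewhere allophone [n].
Occurrence 2 (position 4): no conditioning environment matches → elsewhere allophone [n].
Occurrence 3 (position 6): between a vowel and a following unstressed vowel → [ɲ].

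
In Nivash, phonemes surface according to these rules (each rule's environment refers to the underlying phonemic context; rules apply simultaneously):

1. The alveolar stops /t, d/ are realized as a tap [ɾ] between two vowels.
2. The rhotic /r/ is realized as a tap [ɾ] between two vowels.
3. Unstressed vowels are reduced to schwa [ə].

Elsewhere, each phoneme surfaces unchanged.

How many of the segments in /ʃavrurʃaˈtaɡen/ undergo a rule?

Segments that undergo a rule: /a/ → [ə] (rule 3); /u/ → [ə] (rule 3); /a/ → [ə] (rule 3); /t/ → [ɾ] (rule 1); /e/ → [ə] (rule 3).
All other segments surface unchanged.

5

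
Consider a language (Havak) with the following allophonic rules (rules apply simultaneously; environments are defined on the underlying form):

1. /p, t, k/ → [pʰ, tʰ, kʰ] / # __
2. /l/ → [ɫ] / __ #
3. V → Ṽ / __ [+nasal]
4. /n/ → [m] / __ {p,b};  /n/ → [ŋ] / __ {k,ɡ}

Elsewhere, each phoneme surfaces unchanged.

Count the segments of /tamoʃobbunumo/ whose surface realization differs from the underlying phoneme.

4

Segments that undergo a rule: /t/ → [tʰ] (rule 1); /a/ → [ã] (rule 3); /u/ → [ũ] (rule 3); /u/ → [ũ] (rule 3).
All other segments surface unchanged.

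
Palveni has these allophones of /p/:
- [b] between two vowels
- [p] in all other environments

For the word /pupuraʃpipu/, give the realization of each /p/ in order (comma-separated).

[p], [b], [p], [b]

Occurrence 1 (position 1): no conditioning environment matches → elsewhere allophone [p].
Occurrence 2 (position 3): between two vowels → [b].
Occurrence 3 (position 8): no conditioning environment matches → elsewhere allophone [p].
Occurrence 4 (position 10): between two vowels → [b].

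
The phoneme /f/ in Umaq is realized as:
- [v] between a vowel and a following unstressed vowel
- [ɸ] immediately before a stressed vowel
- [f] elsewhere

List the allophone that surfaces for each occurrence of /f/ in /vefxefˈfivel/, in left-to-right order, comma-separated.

[f], [f], [ɸ]

Occurrence 1 (position 3): no conditioning environment matches → elsewhere allophone [f].
Occurrence 2 (position 6): no conditioning environment matches → elsewhere allophone [f].
Occurrence 3 (position 7): immediately before a stressed vowel → [ɸ].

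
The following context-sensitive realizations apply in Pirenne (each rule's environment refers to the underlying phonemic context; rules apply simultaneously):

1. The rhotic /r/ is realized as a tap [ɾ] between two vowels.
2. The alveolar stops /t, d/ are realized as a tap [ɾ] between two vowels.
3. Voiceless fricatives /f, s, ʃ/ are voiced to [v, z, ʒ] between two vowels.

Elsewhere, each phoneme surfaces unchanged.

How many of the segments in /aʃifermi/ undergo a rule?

2

Segments that undergo a rule: /ʃ/ → [ʒ] (rule 3); /f/ → [v] (rule 3).
All other segments surface unchanged.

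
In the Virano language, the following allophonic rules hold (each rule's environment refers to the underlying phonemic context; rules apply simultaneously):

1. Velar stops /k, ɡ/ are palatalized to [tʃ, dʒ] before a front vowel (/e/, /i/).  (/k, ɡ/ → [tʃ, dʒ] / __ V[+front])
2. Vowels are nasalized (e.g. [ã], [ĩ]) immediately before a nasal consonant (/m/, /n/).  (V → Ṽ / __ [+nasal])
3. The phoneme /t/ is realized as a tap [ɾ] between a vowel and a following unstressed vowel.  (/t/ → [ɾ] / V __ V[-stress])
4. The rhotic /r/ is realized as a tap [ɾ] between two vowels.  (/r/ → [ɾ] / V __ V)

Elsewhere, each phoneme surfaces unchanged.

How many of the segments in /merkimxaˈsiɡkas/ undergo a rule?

Segments that undergo a rule: /k/ → [tʃ] (rule 1); /i/ → [ĩ] (rule 2).
All other segments surface unchanged.

2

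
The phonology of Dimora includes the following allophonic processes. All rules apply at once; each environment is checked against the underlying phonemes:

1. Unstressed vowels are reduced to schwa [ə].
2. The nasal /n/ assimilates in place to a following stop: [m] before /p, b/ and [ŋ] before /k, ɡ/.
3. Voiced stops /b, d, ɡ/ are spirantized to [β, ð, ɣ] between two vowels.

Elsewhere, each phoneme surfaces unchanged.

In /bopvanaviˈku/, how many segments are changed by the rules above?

4

Segments that undergo a rule: /o/ → [ə] (rule 1); /a/ → [ə] (rule 1); /a/ → [ə] (rule 1); /i/ → [ə] (rule 1).
All other segments surface unchanged.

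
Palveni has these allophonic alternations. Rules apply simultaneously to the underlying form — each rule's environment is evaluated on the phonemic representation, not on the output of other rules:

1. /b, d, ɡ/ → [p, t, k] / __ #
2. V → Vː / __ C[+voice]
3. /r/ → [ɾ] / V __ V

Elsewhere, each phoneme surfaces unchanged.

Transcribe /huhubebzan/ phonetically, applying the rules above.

[huhuːbeːbzaːn]

/h/ (word-initial) is unaffected → [h].
/u/ (between /h/ and /h/) is in the target of rule 2 but the environment (before a voiced consonant) is not met → [u].
/h/ (between /u/ and /u/): no rule targets it → [h].
Rule 2 applies to /u/ (between /h/ and /b/: before a voiced consonant) → [uː].
/b/ (between /u/ and /e/) is in the target of rule 1 but the environment (word-finally) is not met → [b].
Rule 2 applies to /e/ (between /b/ and /b/: before a voiced consonant) → [eː].
/b/ (between /e/ and /z/): rule 1 targets it, but not word-finally → unchanged [b].
/z/ stays [z].
/a/ — between /z/ and /n/, before a voiced consonant — surfaces as [aː] (rule 2).
/n/ stays [n].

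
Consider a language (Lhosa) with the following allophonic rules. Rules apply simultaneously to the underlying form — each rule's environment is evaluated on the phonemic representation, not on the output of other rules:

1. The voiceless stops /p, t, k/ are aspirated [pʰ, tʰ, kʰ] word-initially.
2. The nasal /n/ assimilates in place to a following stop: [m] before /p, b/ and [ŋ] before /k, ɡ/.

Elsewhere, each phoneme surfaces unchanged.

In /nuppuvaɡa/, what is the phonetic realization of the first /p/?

/p/ (between /u/ and /p/) fails the environment for rule 1, so it stays [p].

[p]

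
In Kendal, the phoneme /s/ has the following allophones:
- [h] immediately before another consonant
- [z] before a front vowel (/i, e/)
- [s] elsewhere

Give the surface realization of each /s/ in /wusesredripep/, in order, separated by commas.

[z], [h]

Occurrence 1 (position 3): before a front vowel (/i, e/) → [z].
Occurrence 2 (position 5): immediately before another consonant → [h].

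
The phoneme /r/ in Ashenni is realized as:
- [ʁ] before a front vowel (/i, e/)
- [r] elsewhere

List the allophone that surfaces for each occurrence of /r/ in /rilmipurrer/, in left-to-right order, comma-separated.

Occurrence 1 (position 1): before a front vowel (/i, e/) → [ʁ].
Occurrence 2 (position 8): no conditioning environment matches → elsewhere allophone [r].
Occurrence 3 (position 9): before a front vowel (/i, e/) → [ʁ].
Occurrence 4 (position 11): no conditioning environment matches → elsewhere allophone [r].

[ʁ], [r], [ʁ], [r]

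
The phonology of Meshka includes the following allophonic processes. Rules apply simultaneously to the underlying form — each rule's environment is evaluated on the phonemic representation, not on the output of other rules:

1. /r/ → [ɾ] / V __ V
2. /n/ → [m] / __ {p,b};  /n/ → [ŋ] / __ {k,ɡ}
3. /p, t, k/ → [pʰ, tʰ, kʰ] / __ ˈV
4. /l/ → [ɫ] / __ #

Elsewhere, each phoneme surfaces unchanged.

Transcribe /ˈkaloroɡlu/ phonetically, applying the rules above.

[ˈkʰaloɾoɡlu]

/k/ — word-initial, immediately before a stressed vowel — surfaces as [kʰ] (rule 3).
/l/ (between /a/ and /o/): rule 4 targets it, but not word-finally → unchanged [l].
/r/ — between /o/ and /o/, between two vowels — surfaces as [ɾ] (rule 1).
/l/ (between /ɡ/ and /u/) is in the target of rule 4 but the environment (word-finally) is not met → [l].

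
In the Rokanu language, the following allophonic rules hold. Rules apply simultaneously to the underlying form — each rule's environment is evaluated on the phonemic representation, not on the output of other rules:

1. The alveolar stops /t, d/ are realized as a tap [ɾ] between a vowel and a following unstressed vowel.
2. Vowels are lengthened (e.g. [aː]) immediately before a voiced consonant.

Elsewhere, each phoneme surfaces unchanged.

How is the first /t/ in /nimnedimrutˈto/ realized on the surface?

[t]

/t/ (between /u/ and /t/): rule 1 targets it, but not between a vowel and a following unstressed vowel → unchanged [t].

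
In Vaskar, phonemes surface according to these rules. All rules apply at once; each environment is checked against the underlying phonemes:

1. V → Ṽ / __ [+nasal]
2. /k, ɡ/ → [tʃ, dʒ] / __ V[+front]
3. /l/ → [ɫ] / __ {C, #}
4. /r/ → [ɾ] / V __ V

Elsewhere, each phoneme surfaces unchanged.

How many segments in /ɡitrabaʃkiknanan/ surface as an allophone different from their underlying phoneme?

Segments that undergo a rule: /ɡ/ → [dʒ] (rule 2); /k/ → [tʃ] (rule 2); /a/ → [ã] (rule 1); /a/ → [ã] (rule 1).
All other segments surface unchanged.

4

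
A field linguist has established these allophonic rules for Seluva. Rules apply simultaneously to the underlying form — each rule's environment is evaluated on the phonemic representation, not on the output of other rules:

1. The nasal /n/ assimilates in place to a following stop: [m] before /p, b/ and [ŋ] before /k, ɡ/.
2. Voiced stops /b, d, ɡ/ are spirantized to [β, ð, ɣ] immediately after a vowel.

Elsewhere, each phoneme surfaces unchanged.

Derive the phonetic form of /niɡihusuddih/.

/n/ (word-initial) is in the target of rule 1 but the environment (before a labial or velar stop) is not met → [n].
/i/ (between /n/ and /ɡ/): no rule targets it → [i].
/ɡ/ — between /i/ and /i/, immediately after a vowel — surfaces as [ɣ] (rule 2).
/i/ (between /ɡ/ and /h/): no rule targets it → [i].
/h/ stays [h].
/u/ (between /h/ and /s/) is unaffected → [u].
/s/ (between /u/ and /u/) is unaffected → [s].
/u/ (between /s/ and /d/) is unaffected → [u].
/d/ — between /u/ and /d/, immediately after a vowel — surfaces as [ð] (rule 2).
/d/ (between /d/ and /i/) is in the target of rule 2 but the environment (immediately after a vowel) is not met → [d].
/i/ (between /d/ and /h/): no rule targets it → [i].
/h/ — not in any rule's target class → [h].

[niɣihusuðdih]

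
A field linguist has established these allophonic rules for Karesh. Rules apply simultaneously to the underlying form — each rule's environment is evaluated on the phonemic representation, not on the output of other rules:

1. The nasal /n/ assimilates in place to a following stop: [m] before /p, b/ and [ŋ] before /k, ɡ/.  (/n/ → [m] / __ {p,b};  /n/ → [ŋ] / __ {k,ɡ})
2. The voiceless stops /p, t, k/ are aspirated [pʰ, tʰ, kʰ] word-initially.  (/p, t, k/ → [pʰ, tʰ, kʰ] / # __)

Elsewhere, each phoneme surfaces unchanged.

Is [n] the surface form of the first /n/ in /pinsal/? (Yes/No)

Yes

/n/ — between /i/ and /s/; rule 1 does not apply here → [n].
The actual realization is [n], which matches [n].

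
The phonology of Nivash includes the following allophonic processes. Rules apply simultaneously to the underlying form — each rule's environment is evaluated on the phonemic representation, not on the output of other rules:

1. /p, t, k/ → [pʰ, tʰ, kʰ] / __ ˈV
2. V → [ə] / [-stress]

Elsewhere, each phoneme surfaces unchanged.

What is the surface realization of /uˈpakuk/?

Rule 2 applies to /u/ (word-initial: in an unstressed syllable) → [ə].
/p/ (between /u/ and /a/): immediately before a stressed vowel, so rule 1 applies → [pʰ].
/a/ (between /p/ and /k/) fails the environment for rule 2, so it stays [a].
/k/ (between /a/ and /u/) is in the target of rule 1 but the environment (immediately before a stressed vowel) is not met → [k].
Rule 2 applies to /u/ (between /k/ and /k/: in an unstressed syllable) → [ə].
/k/ (word-final): rule 1 targets it, but not immediately before a stressed vowel → unchanged [k].

[əˈpʰakək]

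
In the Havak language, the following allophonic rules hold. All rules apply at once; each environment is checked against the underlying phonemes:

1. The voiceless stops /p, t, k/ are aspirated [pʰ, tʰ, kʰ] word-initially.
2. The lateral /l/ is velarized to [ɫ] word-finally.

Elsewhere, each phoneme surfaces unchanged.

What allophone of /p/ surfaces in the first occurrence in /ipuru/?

[p]

/p/ (between /i/ and /u/) is in the target of rule 1 but the environment (word-initially) is not met → [p].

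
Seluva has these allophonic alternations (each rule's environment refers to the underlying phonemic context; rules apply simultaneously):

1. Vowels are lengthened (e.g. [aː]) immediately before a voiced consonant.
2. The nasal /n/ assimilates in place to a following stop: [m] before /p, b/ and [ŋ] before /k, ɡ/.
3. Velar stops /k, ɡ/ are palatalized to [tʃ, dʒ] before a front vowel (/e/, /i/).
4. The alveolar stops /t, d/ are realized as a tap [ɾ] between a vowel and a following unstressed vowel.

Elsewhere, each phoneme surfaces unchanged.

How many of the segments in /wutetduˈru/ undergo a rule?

Segments that undergo a rule: /t/ → [ɾ] (rule 4); /u/ → [uː] (rule 1).
All other segments surface unchanged.

2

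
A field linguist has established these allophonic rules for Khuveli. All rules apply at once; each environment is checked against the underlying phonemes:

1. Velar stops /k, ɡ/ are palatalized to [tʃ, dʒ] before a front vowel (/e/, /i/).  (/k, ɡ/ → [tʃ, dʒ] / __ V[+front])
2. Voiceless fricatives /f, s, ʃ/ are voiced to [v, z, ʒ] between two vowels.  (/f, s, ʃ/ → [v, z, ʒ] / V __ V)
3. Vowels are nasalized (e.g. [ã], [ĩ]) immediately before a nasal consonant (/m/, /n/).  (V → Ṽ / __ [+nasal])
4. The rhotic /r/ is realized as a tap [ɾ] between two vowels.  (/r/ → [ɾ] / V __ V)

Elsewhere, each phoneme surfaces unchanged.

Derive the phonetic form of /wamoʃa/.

/w/ (word-initial): no rule targets it → [w].
/a/ (between /w/ and /m/) occurs before a nasal consonant → [ã] by rule 3.
/m/ (between /a/ and /o/) is unaffected → [m].
/o/ — between /m/ and /ʃ/; rule 3 does not apply here → [o].
/ʃ/ — between /o/ and /a/, between two vowels — surfaces as [ʒ] (rule 2).
/a/ (word-final) is in the target of rule 3 but the environment (before a nasal consonant) is not met → [a].

[wãmoʒa]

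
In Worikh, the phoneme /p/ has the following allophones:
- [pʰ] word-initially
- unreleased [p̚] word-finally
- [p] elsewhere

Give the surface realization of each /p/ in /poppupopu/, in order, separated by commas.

[pʰ], [p], [p], [p], [p]

Occurrence 1 (position 1): word-initially → [pʰ].
Occurrence 2 (position 3): no conditioning environment matches → elsewhere allophone [p].
Occurrence 3 (position 4): no conditioning environment matches → elsewhere allophone [p].
Occurrence 4 (position 6): no conditioning environment matches → elsewhere allophone [p].
Occurrence 5 (position 8): no conditioning environment matches → elsewhere allophone [p].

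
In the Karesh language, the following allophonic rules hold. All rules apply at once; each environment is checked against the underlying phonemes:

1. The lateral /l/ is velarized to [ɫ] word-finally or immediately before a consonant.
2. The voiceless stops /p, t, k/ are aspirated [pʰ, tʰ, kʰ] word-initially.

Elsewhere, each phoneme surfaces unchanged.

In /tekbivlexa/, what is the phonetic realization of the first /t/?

[tʰ]

/t/ (word-initial): word-initially, so rule 2 applies → [tʰ].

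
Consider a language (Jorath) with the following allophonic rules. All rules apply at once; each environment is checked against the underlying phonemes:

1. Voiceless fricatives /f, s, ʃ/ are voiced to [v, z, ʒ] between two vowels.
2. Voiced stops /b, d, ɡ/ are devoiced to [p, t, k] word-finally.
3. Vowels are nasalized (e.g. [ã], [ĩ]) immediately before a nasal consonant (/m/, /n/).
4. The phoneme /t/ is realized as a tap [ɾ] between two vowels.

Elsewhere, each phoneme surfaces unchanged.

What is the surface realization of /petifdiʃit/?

/p/ (word-initial): no rule targets it → [p].
/e/ (between /p/ and /t/) fails the environment for rule 3, so it stays [e].
/t/ — between /e/ and /i/, between two vowels — surfaces as [ɾ] (rule 4).
/i/ (between /t/ and /f/) is in the target of rule 3 but the environment (before a nasal consonant) is not met → [i].
/f/ (between /i/ and /d/) fails the environment for rule 1, so it stays [f].
/d/ (between /f/ and /i/): rule 2 targets it, but not word-finally → unchanged [d].
/i/ — between /d/ and /ʃ/; rule 3 does not apply here → [i].
/ʃ/ (between /i/ and /i/): between two vowels, so rule 1 applies → [ʒ].
/i/ (between /ʃ/ and /t/) fails the environment for rule 3, so it stays [i].
/t/ — word-final; rule 4 does not apply here → [t].

[peɾifdiʒit]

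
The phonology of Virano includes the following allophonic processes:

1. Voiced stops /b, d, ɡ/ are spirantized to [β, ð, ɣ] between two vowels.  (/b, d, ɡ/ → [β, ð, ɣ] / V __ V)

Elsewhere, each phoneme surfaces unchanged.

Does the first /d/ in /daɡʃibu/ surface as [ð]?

No

/d/ (word-initial) fails the environment for rule 1, so it stays [d].
The actual realization is [d], not [ð].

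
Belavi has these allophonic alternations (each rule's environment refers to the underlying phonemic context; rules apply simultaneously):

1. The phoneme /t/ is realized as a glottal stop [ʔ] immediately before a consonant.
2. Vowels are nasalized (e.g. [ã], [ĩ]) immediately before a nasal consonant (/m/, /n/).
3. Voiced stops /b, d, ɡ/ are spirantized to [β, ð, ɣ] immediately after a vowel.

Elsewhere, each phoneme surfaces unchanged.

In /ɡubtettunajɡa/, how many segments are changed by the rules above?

Segments that undergo a rule: /b/ → [β] (rule 3); /t/ → [ʔ] (rule 1); /u/ → [ũ] (rule 2).
All other segments surface unchanged.

3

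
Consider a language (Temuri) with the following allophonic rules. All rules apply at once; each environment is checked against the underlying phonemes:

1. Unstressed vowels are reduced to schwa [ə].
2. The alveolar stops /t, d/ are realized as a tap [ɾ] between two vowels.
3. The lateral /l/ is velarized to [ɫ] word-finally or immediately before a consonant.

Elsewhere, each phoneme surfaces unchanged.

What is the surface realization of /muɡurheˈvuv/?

/m/ (word-initial): no rule targets it → [m].
/u/ (between /m/ and /ɡ/) occurs in an unstressed syllable → [ə] by rule 1.
/ɡ/ — not in any rule's target class → [ɡ].
/u/ (between /ɡ/ and /r/): in an unstressed syllable, so rule 1 applies → [ə].
/r/ — not in any rule's target class → [r].
/h/ (between /r/ and /e/): no rule targets it → [h].
/e/ (between /h/ and /v/): in an unstressed syllable, so rule 1 applies → [ə].
/v/ stays [v].
/u/ (between /v/ and /v/) fails the environment for rule 1, so it stays [u].
/v/ (word-final) is unaffected → [v].

[məɡərhəˈvuv]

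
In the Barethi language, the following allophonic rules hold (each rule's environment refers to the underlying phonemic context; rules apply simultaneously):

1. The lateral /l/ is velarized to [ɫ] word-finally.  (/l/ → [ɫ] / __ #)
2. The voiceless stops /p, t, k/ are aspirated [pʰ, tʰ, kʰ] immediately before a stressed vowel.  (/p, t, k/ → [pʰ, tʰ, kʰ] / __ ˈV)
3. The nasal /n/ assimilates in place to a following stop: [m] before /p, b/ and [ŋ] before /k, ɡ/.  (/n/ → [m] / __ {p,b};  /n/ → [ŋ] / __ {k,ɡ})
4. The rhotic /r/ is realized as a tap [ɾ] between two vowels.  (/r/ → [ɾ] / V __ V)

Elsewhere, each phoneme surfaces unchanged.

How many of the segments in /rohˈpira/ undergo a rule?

2

Segments that undergo a rule: /p/ → [pʰ] (rule 2); /r/ → [ɾ] (rule 4).
All other segments surface unchanged.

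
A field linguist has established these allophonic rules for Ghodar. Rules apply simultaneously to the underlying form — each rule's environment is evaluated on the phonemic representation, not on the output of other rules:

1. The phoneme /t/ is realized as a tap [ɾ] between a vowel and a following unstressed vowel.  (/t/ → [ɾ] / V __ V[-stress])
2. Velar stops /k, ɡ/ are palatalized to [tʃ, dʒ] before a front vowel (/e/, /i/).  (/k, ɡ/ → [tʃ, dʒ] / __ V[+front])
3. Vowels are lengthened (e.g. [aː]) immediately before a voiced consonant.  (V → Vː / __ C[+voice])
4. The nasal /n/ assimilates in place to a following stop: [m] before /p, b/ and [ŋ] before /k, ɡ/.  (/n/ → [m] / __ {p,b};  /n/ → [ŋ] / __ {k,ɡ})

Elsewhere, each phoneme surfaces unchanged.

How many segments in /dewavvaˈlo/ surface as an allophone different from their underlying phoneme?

3

Segments that undergo a rule: /e/ → [eː] (rule 3); /a/ → [aː] (rule 3); /a/ → [aː] (rule 3).
All other segments surface unchanged.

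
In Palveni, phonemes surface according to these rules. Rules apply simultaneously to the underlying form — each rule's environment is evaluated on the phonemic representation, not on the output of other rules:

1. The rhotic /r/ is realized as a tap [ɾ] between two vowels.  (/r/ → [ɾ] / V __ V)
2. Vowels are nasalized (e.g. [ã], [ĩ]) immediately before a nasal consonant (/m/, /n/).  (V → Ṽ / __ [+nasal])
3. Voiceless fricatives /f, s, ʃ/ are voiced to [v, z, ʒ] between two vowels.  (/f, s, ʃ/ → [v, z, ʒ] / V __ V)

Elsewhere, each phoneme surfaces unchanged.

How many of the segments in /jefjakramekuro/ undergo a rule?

Segments that undergo a rule: /a/ → [ã] (rule 2); /r/ → [ɾ] (rule 1).
All other segments surface unchanged.

2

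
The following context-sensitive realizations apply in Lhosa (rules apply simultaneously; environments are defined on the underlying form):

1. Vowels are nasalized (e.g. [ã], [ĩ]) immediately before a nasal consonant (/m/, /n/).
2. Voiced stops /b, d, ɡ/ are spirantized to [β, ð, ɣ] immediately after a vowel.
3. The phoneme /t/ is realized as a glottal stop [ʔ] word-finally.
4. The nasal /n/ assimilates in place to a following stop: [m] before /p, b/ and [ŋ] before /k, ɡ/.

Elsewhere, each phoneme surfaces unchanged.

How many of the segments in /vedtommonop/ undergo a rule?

3

Segments that undergo a rule: /d/ → [ð] (rule 2); /o/ → [õ] (rule 1); /o/ → [õ] (rule 1).
All other segments surface unchanged.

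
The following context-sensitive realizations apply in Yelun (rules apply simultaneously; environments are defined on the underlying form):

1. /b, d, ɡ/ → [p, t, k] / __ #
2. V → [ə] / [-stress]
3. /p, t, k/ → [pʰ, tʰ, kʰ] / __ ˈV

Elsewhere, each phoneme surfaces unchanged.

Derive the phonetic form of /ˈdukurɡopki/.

[ˈdukərɡəpkə]

/d/ (word-initial) is in the target of rule 1 but the environment (word-finally) is not met → [d].
/u/ (between /d/ and /k/) fails the environment for rule 2, so it stays [u].
/k/ (between /u/ and /u/) is in the target of rule 3 but the environment (immediately before a stressed vowel) is not met → [k].
Rule 2 applies to /u/ (between /k/ and /r/: in an unstressed syllable) → [ə].
/r/ (between /u/ and /ɡ/): no rule targets it → [r].
/ɡ/ (between /r/ and /o/): rule 1 targets it, but not word-finally → unchanged [ɡ].
/o/ (between /ɡ/ and /p/): in an unstressed syllable, so rule 2 applies → [ə].
/p/ (between /o/ and /k/) is in the target of rule 3 but the environment (immediately before a stressed vowel) is not met → [p].
/k/ (between /p/ and /i/): rule 3 targets it, but not immediately before a stressed vowel → unchanged [k].
/i/ meets the environment for rule 2 (in an unstressed syllable) → [ə].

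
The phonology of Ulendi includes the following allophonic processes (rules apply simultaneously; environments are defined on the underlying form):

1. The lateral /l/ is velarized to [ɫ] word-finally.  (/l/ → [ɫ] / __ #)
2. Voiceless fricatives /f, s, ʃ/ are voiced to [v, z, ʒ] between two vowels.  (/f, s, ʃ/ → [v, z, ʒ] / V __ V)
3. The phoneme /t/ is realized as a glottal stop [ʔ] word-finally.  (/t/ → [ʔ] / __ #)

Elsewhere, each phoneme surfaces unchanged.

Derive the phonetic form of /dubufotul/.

[dubuvotuɫ]

/d/ (word-initial) is unaffected → [d].
/u/ stays [u].
/b/ (between /u/ and /u/) is unaffected → [b].
/u/ stays [u].
Rule 2 applies to /f/ (between /u/ and /o/: between two vowels) → [v].
/o/ stays [o].
/t/ (between /o/ and /u/) fails the environment for rule 3, so it stays [t].
/u/ — not in any rule's target class → [u].
/l/ (word-final): word-finally, so rule 1 applies → [ɫ].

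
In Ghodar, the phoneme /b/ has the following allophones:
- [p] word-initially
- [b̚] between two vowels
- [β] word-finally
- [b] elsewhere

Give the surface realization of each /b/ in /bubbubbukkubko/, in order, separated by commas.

Occurrence 1 (position 1): word-initially → [p].
Occurrence 2 (position 3): no conditioning environment matches → elsewhere allophone [b].
Occurrence 3 (position 4): no conditioning environment matches → elsewhere allophone [b].
Occurrence 4 (position 6): no conditioning environment matches → elsewhere allophone [b].
Occurrence 5 (position 7): no conditioning environment matches → elsewhere allophone [b].
Occurrence 6 (position 12): no conditioning environment matches → elsewhere allophone [b].

[p], [b], [b], [b], [b], [b]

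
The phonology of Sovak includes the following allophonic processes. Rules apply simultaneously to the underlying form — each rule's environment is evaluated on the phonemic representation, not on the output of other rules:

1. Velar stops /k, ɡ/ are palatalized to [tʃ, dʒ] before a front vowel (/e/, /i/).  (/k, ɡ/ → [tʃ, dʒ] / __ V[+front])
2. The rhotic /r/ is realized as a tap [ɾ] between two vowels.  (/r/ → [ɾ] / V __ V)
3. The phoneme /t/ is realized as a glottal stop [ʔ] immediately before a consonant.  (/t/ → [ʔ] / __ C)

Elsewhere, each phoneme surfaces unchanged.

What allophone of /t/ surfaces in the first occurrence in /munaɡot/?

[t]

/t/ — word-final; rule 3 does not apply here → [t].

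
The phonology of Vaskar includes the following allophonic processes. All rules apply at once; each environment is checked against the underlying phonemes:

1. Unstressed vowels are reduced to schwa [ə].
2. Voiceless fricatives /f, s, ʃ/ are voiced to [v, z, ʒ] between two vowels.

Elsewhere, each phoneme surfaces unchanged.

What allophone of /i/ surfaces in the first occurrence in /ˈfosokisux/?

[ə]

/i/ meets the environment for rule 1 (in an unstressed syllable) → [ə].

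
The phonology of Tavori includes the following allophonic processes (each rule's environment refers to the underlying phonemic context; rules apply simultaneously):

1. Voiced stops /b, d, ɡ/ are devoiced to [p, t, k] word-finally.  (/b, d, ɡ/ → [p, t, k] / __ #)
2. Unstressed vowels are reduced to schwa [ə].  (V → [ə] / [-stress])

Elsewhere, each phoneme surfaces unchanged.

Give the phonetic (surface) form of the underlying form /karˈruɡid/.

/a/ (between /k/ and /r/): in an unstressed syllable, so rule 2 applies → [ə].
/u/ (between /r/ and /ɡ/): rule 2 targets it, but not in an unstressed syllable → unchanged [u].
/ɡ/ — between /u/ and /i/; rule 1 does not apply here → [ɡ].
Rule 2 applies to /i/ (between /ɡ/ and /d/: in an unstressed syllable) → [ə].
/d/ (word-final) occurs word-finally → [t] by rule 1.

[kərˈruɡət]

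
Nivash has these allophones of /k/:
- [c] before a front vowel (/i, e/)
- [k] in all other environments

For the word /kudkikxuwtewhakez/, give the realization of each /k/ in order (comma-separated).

[k], [c], [k], [c]

Occurrence 1 (position 1): no conditioning environment matches → elsewhere allophone [k].
Occurrence 2 (position 4): before a front vowel → [c].
Occurrence 3 (position 6): no conditioning environment matches → elsewhere allophone [k].
Occurrence 4 (position 15): before a front vowel → [c].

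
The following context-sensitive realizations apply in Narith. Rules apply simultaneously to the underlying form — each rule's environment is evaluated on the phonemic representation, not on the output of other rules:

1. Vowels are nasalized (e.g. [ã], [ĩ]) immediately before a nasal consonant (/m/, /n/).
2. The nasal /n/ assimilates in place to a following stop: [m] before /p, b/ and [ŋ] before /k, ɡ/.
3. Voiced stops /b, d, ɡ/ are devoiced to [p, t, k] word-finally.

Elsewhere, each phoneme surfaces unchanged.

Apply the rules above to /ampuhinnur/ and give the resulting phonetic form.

[ãmpuhĩnnur]

/a/ (word-initial): before a nasal consonant, so rule 1 applies → [ã].
/u/ (between /p/ and /h/): rule 1 targets it, but not before a nasal consonant → unchanged [u].
/i/ meets the environment for rule 1 (before a nasal consonant) → [ĩ].
/n/ — between /i/ and /n/; rule 2 does not apply here → [n].
/n/ — between /n/ and /u/; rule 2 does not apply here → [n].
/u/ (between /n/ and /r/) is in the target of rule 1 but the environment (before a nasal consonant) is not met → [u].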